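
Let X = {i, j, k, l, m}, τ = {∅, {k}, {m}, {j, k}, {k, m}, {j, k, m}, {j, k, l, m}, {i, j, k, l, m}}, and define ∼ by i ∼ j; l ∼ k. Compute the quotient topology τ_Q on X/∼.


X/∼ = {[i=j], [k=l], [m]}; |τ_Q| = 3.

Equivalence classes: [i=j], [k=l], [m].
Quotient map π: X → X/∼ sends i ↦ [i=j], j ↦ [i=j], k ↦ [k=l], l ↦ [k=l], m ↦ [m].
For each subset V ⊆ X/∼, compute π^{-1}(V) ⊆ X and check whether π^{-1}(V) ∈ τ. V is open in τ_Q iff π^{-1}(V) ∈ τ.
  V = {}: π^{-1}(V) = ∅ ∈ τ ✓.
  V = {[i=j]}: π^{-1}(V) = {i, j} ∉ τ ✗.
  V = {[k=l]}: π^{-1}(V) = {k, l} ∉ τ ✗.
  V = {[i=j], [k=l]}: π^{-1}(V) = {i, j, k, l} ∉ τ ✗.
  V = {[m]}: π^{-1}(V) = {m} ∈ τ ✓.
  V = {[i=j], [m]}: π^{-1}(V) = {i, j, m} ∉ τ ✗.
  V = {[k=l], [m]}: π^{-1}(V) = {k, l, m} ∉ τ ✗.
  V = {[i=j], [k=l], [m]}: π^{-1}(V) = {i, j, k, l, m} ∈ τ ✓.
Open sets in the quotient: τ_Q = {{}, {[m]}, {[i=j], [k=l], [m]}} (3 elements).


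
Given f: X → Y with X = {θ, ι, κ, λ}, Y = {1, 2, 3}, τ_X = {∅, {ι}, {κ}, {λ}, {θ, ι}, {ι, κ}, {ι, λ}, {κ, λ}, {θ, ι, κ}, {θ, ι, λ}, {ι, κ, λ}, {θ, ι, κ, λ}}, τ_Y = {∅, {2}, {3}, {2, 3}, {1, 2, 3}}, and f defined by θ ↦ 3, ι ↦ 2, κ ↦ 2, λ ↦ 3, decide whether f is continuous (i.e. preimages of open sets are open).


f is NOT continuous.

Compute f^{-1}(U) for each U ∈ τ_Y:
  U = ∅: f^{-1}(U) = ∅ ∈ τ_X ✓.
  U = {2}: f^{-1}(U) = {ι, κ} ∈ τ_X ✓.
  U = {3}: f^{-1}(U) = {θ, λ} ∉ τ_X ✗.
  U = {2, 3}: f^{-1}(U) = {θ, ι, κ, λ} ∈ τ_X ✓.
  U = {1, 2, 3}: f^{-1}(U) = {θ, ι, κ, λ} ∈ τ_X ✓.
Found U = {3} with f^{-1}(U) = {θ, λ} not in τ_X. Therefore f is NOT continuous.


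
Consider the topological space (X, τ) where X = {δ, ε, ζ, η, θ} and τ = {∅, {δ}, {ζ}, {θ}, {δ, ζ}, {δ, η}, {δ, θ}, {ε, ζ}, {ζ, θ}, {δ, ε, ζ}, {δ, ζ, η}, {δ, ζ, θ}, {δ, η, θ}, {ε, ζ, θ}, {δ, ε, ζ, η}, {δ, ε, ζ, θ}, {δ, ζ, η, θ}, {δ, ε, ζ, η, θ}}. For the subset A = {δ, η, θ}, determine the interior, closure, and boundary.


int(A) = {δ, η, θ}, cl(A) = {δ, η, θ}, ∂A = ∅.

Closed sets in (X, τ) are complements of opens:
  closed(X, τ) = {∅, {ε}, {η}, {θ}, {δ, η}, {ε, ζ}, {ε, η}, {ε, θ}, {η, θ}, {δ, ε, η}, {δ, η, θ}, {ε, ζ, η}, {ε, ζ, θ}, {ε, η, θ}, {δ, ε, ζ, η}, {δ, ε, η, θ}, {ε, ζ, η, θ}, {δ, ε, ζ, η, θ}}.
int(A) = ⋃ {U ∈ τ : U ⊆ A}. Opens contained in A: ∅, {δ}, {θ}, {δ, η}, {δ, θ}, {δ, η, θ}.
Taking the union of these: int(A) = {δ, η, θ}.
cl(A) = ⋂ {C closed : A ⊆ C}. Closed sets containing A: {δ, η, θ}, {δ, ε, η, θ}, {δ, ε, ζ, η, θ}.
Intersecting these: cl(A) = {δ, η, θ}.
∂A = cl(A) ∖ int(A) = {δ, η, θ} ∖ {δ, η, θ} = ∅.


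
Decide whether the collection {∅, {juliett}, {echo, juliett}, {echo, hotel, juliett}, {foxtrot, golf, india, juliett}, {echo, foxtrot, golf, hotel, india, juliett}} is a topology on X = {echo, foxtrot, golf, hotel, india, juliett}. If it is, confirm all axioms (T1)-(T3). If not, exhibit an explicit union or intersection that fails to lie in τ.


τ is NOT a topology on X.

Axiom (T1): ∅ ∈ τ? Yes; X ∈ τ? Yes.
Axiom (T2/T3): check pairwise unions and intersections of members of τ.
Counterexample for (T2): {echo, juliett} ∪ {foxtrot, golf, india, juliett} = {echo, foxtrot, golf, india, juliett} ∉ τ. Therefore τ is NOT a topology.


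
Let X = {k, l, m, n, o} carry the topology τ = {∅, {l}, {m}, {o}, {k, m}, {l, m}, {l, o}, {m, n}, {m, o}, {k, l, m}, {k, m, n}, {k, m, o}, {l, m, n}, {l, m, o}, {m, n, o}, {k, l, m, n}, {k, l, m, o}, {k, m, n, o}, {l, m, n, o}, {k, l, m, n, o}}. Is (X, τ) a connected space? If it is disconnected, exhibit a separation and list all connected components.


(X, τ) is disconnected; components = [{l}, {o}, {k, m, n}].

Find clopen sets (U ∈ τ with X ∖ U ∈ τ):
  U = ∅, X ∖ U = {k, l, m, n, o} — both open, so U is clopen.
  U = {l}, X ∖ U = {k, m, n, o} — both open, so U is clopen.
  U = {o}, X ∖ U = {k, l, m, n} — both open, so U is clopen.
  U = {l, o}, X ∖ U = {k, m, n} — both open, so U is clopen.
  U = {k, m, n}, X ∖ U = {l, o} — both open, so U is clopen.
  U = {k, l, m, n}, X ∖ U = {o} — both open, so U is clopen.
  U = {k, m, n, o}, X ∖ U = {l} — both open, so U is clopen.
  U = {k, l, m, n, o}, X ∖ U = ∅ — both open, so U is clopen.
Nontrivial clopen(s) exist: e.g. {k, m, n}. So (X, τ) is disconnected.
Compute connected components by grouping points that agree on all clopens:
  component: {l}
  component: {o}
  component: {k, m, n}


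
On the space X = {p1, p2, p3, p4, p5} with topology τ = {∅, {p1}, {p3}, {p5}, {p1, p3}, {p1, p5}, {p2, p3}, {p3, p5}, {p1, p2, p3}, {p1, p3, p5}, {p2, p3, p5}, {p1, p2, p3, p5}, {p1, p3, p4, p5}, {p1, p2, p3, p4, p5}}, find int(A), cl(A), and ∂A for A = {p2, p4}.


int(A) = ∅, cl(A) = {p2, p4}, ∂A = {p2, p4}.

Closed sets in (X, τ) are complements of opens:
  closed(X, τ) = {∅, {p2}, {p4}, {p1, p4}, {p2, p4}, {p4, p5}, {p1, p2, p4}, {p1, p4, p5}, {p2, p3, p4}, {p2, p4, p5}, {p1, p2, p3, p4}, {p1, p2, p4, p5}, {p2, p3, p4, p5}, {p1, p2, p3, p4, p5}}.
int(A) = ⋃ {U ∈ τ : U ⊆ A}. Opens contained in A: ∅.
Taking the union of these: int(A) = ∅.
cl(A) = ⋂ {C closed : A ⊆ C}. Closed sets containing A: {p2, p4}, {p1, p2, p4}, {p2, p3, p4}, {p2, p4, p5}, {p1, p2, p3, p4}, {p1, p2, p4, p5}, {p2, p3, p4, p5}, {p1, p2, p3, p4, p5}.
Intersecting these: cl(A) = {p2, p4}.
∂A = cl(A) ∖ int(A) = {p2, p4} ∖ ∅ = {p2, p4}.


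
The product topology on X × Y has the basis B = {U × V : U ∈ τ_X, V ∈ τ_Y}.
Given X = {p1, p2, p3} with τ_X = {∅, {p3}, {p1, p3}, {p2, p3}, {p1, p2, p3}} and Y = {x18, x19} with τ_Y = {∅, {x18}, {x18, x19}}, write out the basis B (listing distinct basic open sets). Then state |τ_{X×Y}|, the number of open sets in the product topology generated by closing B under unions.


Basis B = {∅ × ∅, {p3} × {x18}, {p1, p3} × {x18}, {p2, p3} × {x18}, {p3} × {x18, x19}, {p1, p2, p3} × {x18}, {p1, p3} × {x18, x19}, {p2, p3} × {x18, x19}, {p1, p2, p3} × {x18, x19}}; |τ_{X×Y}| = 14.

Enumerate products U × V with U ∈ τ_X, V ∈ τ_Y (deduplicated):
  ∅ × ∅ = {} (∅)
  {p3} × {x18} = {(p3,x18)}
  {p1, p3} × {x18} = {(p1,x18), (p3,x18)}
  {p2, p3} × {x18} = {(p2,x18), (p3,x18)}
  {p3} × {x18, x19} = {(p3,x18), (p3,x19)}
  {p1, p2, p3} × {x18} = {(p1,x18), (p2,x18), (p3,x18)}
  {p1, p3} × {x18, x19} = {(p1,x18), (p1,x19), (p3,x18), (p3,x19)}
  {p2, p3} × {x18, x19} = {(p2,x18), (p2,x19), (p3,x18), (p3,x19)}
  {p1, p2, p3} × {x18, x19} = {(p1,x18), (p1,x19), (p2,x18), (p2,x19), (p3,x18), (p3,x19)}
These 9 distinct sets form the basis B.
Close under arbitrary unions to get τ_{X×Y}; counting gives |τ_{X×Y}| = 14.


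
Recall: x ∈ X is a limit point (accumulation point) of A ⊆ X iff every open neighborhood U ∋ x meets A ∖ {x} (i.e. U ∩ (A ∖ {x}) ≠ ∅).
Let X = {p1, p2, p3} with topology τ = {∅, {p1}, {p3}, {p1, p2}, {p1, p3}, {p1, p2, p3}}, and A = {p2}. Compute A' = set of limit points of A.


A' = ∅

For each x ∈ X, list the open sets U ∈ τ with x ∈ U, then check whether U ∩ (A ∖ {x}) ≠ ∅ for every such U.
  x = p1: open {p1} ∋ x has {p1} ∩ (A ∖ {p1}) = ∅, so x is NOT a limit point.
  x = p2: open {p1, p2} ∋ x has {p1, p2} ∩ (A ∖ {p2}) = ∅, so x is NOT a limit point.
  x = p3: open {p3} ∋ x has {p3} ∩ (A ∖ {p3}) = ∅, so x is NOT a limit point.
Collecting: A' = ∅.


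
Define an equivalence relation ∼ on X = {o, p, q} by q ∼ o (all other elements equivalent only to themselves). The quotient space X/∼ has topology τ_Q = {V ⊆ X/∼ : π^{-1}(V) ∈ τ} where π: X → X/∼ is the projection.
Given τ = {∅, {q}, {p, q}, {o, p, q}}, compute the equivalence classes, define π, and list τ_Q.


X/∼ = {[o=q], [p]}; |τ_Q| = 2.

Equivalence classes: [o=q], [p].
Quotient map π: X → X/∼ sends o ↦ [o=q], p ↦ [p], q ↦ [o=q].
For each subset V ⊆ X/∼, compute π^{-1}(V) ⊆ X and check whether π^{-1}(V) ∈ τ. V is open in τ_Q iff π^{-1}(V) ∈ τ.
  V = {}: π^{-1}(V) = ∅ ∈ τ ✓.
  V = {[o=q]}: π^{-1}(V) = {o, q} ∉ τ ✗.
  V = {[p]}: π^{-1}(V) = {p} ∉ τ ✗.
  V = {[o=q], [p]}: π^{-1}(V) = {o, p, q} ∈ τ ✓.
Open sets in the quotient: τ_Q = {{}, {[o=q], [p]}} (2 elements).


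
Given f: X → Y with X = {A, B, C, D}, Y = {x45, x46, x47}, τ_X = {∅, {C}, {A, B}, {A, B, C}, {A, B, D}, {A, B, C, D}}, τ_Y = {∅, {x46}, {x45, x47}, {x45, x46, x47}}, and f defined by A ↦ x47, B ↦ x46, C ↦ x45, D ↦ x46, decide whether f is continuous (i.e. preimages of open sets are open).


f is NOT continuous.

Compute f^{-1}(U) for each U ∈ τ_Y:
  U = ∅: f^{-1}(U) = ∅ ∈ τ_X ✓.
  U = {x46}: f^{-1}(U) = {B, D} ∉ τ_X ✗.
  U = {x45, x47}: f^{-1}(U) = {A, C} ∉ τ_X ✗.
  U = {x45, x46, x47}: f^{-1}(U) = {A, B, C, D} ∈ τ_X ✓.
Found U = {x46} with f^{-1}(U) = {B, D} not in τ_X. Therefore f is NOT continuous.


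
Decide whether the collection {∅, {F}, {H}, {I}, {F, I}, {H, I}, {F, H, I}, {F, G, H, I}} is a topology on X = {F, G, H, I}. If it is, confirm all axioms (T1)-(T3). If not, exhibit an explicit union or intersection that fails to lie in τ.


τ is NOT a topology on X.

Axiom (T1): ∅ ∈ τ? Yes; X ∈ τ? Yes.
Axiom (T2/T3): check pairwise unions and intersections of members of τ.
Counterexample for (T2): {F} ∪ {H} = {F, H} ∉ τ. Therefore τ is NOT a topology.


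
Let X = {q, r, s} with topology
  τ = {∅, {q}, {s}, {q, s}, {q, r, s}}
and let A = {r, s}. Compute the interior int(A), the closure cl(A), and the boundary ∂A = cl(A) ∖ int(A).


int(A) = {s}, cl(A) = {r, s}, ∂A = {r}.

Closed sets in (X, τ) are complements of opens:
  closed(X, τ) = {∅, {r}, {q, r}, {r, s}, {q, r, s}}.
int(A) = ⋃ {U ∈ τ : U ⊆ A}. Opens contained in A: ∅, {s}.
Taking the union of these: int(A) = {s}.
cl(A) = ⋂ {C closed : A ⊆ C}. Closed sets containing A: {r, s}, {q, r, s}.
Intersecting these: cl(A) = {r, s}.
∂A = cl(A) ∖ int(A) = {r, s} ∖ {s} = {r}.


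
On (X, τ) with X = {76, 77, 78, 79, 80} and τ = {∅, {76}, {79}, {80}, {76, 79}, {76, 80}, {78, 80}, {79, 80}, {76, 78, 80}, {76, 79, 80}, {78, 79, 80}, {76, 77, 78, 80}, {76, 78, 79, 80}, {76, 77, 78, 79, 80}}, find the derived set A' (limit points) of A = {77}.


A' = ∅

For each x ∈ X, list the open sets U ∈ τ with x ∈ U, then check whether U ∩ (A ∖ {x}) ≠ ∅ for every such U.
  x = 76: open {76} ∋ x has {76} ∩ (A ∖ {76}) = ∅, so x is NOT a limit point.
  x = 77: open {76, 77, 78, 80} ∋ x has {76, 77, 78, 80} ∩ (A ∖ {77}) = ∅, so x is NOT a limit point.
  x = 78: open {78, 80} ∋ x has {78, 80} ∩ (A ∖ {78}) = ∅, so x is NOT a limit point.
  x = 79: open {79} ∋ x has {79} ∩ (A ∖ {79}) = ∅, so x is NOT a limit point.
  x = 80: open {80} ∋ x has {80} ∩ (A ∖ {80}) = ∅, so x is NOT a limit point.
Collecting: A' = ∅.


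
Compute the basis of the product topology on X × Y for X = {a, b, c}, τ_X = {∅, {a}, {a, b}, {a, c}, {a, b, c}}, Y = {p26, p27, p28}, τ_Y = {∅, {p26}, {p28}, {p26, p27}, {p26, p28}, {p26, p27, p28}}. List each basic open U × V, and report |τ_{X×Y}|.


Basis B = {∅ × ∅, {a} × {p26}, {a} × {p28}, {a} × {p26, p27}, {a} × {p26, p28}, {a, b} × {p26}, {a, c} × {p26}, {a, b} × {p28}, {a, c} × {p28}, {a} × {p26, p27, p28}, {a, b, c} × {p26}, {a, b, c} × {p28}, {a, b} × {p26, p27}, {a, c} × {p26, p27}, {a, b} × {p26, p28}, {a, c} × {p26, p28}, {a, b} × {p26, p27, p28}, {a, c} × {p26, p27, p28}, {a, b, c} × {p26, p27}, {a, b, c} × {p26, p28}, {a, b, c} × {p26, p27, p28}}; |τ_{X×Y}| = 70.

Enumerate products U × V with U ∈ τ_X, V ∈ τ_Y (deduplicated):
  ∅ × ∅ = {} (∅)
  {a} × {p26} = {(a,p26)}
  {a} × {p28} = {(a,p28)}
  {a} × {p26, p27} = {(a,p26), (a,p27)}
  {a} × {p26, p28} = {(a,p26), (a,p28)}
  {a, b} × {p26} = {(a,p26), (b,p26)}
  {a, c} × {p26} = {(a,p26), (c,p26)}
  {a, b} × {p28} = {(a,p28), (b,p28)}
  {a, c} × {p28} = {(a,p28), (c,p28)}
  {a} × {p26, p27, p28} = {(a,p26), (a,p27), (a,p28)}
  {a, b, c} × {p26} = {(a,p26), (b,p26), (c,p26)}
  {a, b, c} × {p28} = {(a,p28), (b,p28), (c,p28)}
  {a, b} × {p26, p27} = {(a,p26), (a,p27), (b,p26), (b,p27)}
  {a, c} × {p26, p27} = {(a,p26), (a,p27), (c,p26), (c,p27)}
  {a, b} × {p26, p28} = {(a,p26), (a,p28), (b,p26), (b,p28)}
  {a, c} × {p26, p28} = {(a,p26), (a,p28), (c,p26), (c,p28)}
  {a, b} × {p26, p27, p28} = {(a,p26), (a,p27), (a,p28), (b,p26), (b,p27), (b,p28)}
  {a, c} × {p26, p27, p28} = {(a,p26), (a,p27), (a,p28), (c,p26), (c,p27), (c,p28)}
  {a, b, c} × {p26, p27} = {(a,p26), (a,p27), (b,p26), (b,p27), (c,p26), (c,p27)}
  {a, b, c} × {p26, p28} = {(a,p26), (a,p28), (b,p26), (b,p28), (c,p26), (c,p28)}
  {a, b, c} × {p26, p27, p28} = {(a,p26), (a,p27), (a,p28), (b,p26), (b,p27), (b,p28), (c,p26), (c,p27), (c,p28)}
These 21 distinct sets form the basis B.
Close under arbitrary unions to get τ_{X×Y}; counting gives |τ_{X×Y}| = 70.


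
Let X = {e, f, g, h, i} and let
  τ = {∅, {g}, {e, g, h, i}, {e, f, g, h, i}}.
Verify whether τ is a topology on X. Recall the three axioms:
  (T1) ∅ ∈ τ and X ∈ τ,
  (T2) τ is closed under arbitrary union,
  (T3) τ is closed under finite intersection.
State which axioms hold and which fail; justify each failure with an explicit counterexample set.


τ IS a topology on X.

Axiom (T1): ∅ ∈ τ? Yes; X ∈ τ? Yes.
Axiom (T2/T3): check pairwise unions and intersections of members of τ.
All pairwise intersections and unions checked — each lies in τ. Therefore τ satisfies (T1), (T2), (T3): it IS a topology on X.


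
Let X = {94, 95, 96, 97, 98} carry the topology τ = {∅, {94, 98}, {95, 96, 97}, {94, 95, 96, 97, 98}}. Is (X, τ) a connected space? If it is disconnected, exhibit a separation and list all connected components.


(X, τ) is disconnected; components = [{94, 98}, {95, 96, 97}].

Find clopen sets (U ∈ τ with X ∖ U ∈ τ):
  U = ∅, X ∖ U = {94, 95, 96, 97, 98} — both open, so U is clopen.
  U = {94, 98}, X ∖ U = {95, 96, 97} — both open, so U is clopen.
  U = {95, 96, 97}, X ∖ U = {94, 98} — both open, so U is clopen.
  U = {94, 95, 96, 97, 98}, X ∖ U = ∅ — both open, so U is clopen.
Nontrivial clopen(s) exist: e.g. {95, 96, 97}. So (X, τ) is disconnected.
Compute connected components by grouping points that agree on all clopens:
  component: {94, 98}
  component: {95, 96, 97}


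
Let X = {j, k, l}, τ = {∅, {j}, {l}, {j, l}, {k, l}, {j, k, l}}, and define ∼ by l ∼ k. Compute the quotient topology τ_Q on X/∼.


X/∼ = {[j], [k=l]}; |τ_Q| = 4.

Equivalence classes: [j], [k=l].
Quotient map π: X → X/∼ sends j ↦ [j], k ↦ [k=l], l ↦ [k=l].
For each subset V ⊆ X/∼, compute π^{-1}(V) ⊆ X and check whether π^{-1}(V) ∈ τ. V is open in τ_Q iff π^{-1}(V) ∈ τ.
  V = {}: π^{-1}(V) = ∅ ∈ τ ✓.
  V = {[j]}: π^{-1}(V) = {j} ∈ τ ✓.
  V = {[k=l]}: π^{-1}(V) = {k, l} ∈ τ ✓.
  V = {[j], [k=l]}: π^{-1}(V) = {j, k, l} ∈ τ ✓.
Open sets in the quotient: τ_Q = {{}, {[j]}, {[k=l]}, {[j], [k=l]}} (4 elements).


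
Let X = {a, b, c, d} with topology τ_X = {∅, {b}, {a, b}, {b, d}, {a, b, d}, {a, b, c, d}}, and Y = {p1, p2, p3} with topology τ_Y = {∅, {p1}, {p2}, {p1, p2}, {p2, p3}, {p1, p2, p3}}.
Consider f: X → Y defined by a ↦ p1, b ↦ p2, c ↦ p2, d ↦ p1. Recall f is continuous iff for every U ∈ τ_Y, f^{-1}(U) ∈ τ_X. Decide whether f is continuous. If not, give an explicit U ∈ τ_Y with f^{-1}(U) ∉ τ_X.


f is NOT continuous.

Compute f^{-1}(U) for each U ∈ τ_Y:
  U = ∅: f^{-1}(U) = ∅ ∈ τ_X ✓.
  U = {p1}: f^{-1}(U) = {a, d} ∉ τ_X ✗.
  U = {p2}: f^{-1}(U) = {b, c} ∉ τ_X ✗.
  U = {p1, p2}: f^{-1}(U) = {a, b, c, d} ∈ τ_X ✓.
  U = {p2, p3}: f^{-1}(U) = {b, c} ∉ τ_X ✗.
  U = {p1, p2, p3}: f^{-1}(U) = {a, b, c, d} ∈ τ_X ✓.
Found U = {p1} with f^{-1}(U) = {a, d} not in τ_X. Therefore f is NOT continuous.


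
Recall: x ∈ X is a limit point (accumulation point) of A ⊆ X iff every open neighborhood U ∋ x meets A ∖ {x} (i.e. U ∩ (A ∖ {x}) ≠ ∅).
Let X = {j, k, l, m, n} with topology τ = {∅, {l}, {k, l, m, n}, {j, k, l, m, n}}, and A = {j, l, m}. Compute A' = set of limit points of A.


A' = {j, k, m, n}

For each x ∈ X, list the open sets U ∈ τ with x ∈ U, then check whether U ∩ (A ∖ {x}) ≠ ∅ for every such U.
  x = j: opens ∋ x are {j, k, l, m, n}; each meets A ∖ {j}, so x IS a limit point.
  x = k: opens ∋ x are {k, l, m, n}, {j, k, l, m, n}; each meets A ∖ {k}, so x IS a limit point.
  x = l: open {l} ∋ x has {l} ∩ (A ∖ {l}) = ∅, so x is NOT a limit point.
  x = m: opens ∋ x are {k, l, m, n}, {j, k, l, m, n}; each meets A ∖ {m}, so x IS a limit point.
  x = n: opens ∋ x are {k, l, m, n}, {j, k, l, m, n}; each meets A ∖ {n}, so x IS a limit point.
Collecting: A' = {j, k, m, n}.


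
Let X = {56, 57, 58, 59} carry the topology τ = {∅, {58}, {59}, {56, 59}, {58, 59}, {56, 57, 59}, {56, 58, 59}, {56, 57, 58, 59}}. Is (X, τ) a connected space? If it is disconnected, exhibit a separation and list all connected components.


(X, τ) is disconnected; components = [{58}, {56, 57, 59}].

Find clopen sets (U ∈ τ with X ∖ U ∈ τ):
  U = ∅, X ∖ U = {56, 57, 58, 59} — both open, so U is clopen.
  U = {58}, X ∖ U = {56, 57, 59} — both open, so U is clopen.
  U = {56, 57, 59}, X ∖ U = {58} — both open, so U is clopen.
  U = {56, 57, 58, 59}, X ∖ U = ∅ — both open, so U is clopen.
Nontrivial clopen(s) exist: e.g. {56, 57, 59}. So (X, τ) is disconnected.
Compute connected components by grouping points that agree on all clopens:
  component: {58}
  component: {56, 57, 59}


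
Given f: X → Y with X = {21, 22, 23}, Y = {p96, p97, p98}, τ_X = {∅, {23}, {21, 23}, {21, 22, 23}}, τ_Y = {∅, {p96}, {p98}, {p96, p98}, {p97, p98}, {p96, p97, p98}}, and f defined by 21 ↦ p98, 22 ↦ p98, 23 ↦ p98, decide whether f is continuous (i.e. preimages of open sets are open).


f IS continuous.

Compute f^{-1}(U) for each U ∈ τ_Y:
  U = ∅: f^{-1}(U) = ∅ ∈ τ_X ✓.
  U = {p96}: f^{-1}(U) = ∅ ∈ τ_X ✓.
  U = {p98}: f^{-1}(U) = {21, 22, 23} ∈ τ_X ✓.
  U = {p96, p98}: f^{-1}(U) = {21, 22, 23} ∈ τ_X ✓.
  U = {p97, p98}: f^{-1}(U) = {21, 22, 23} ∈ τ_X ✓.
  U = {p96, p97, p98}: f^{-1}(U) = {21, 22, 23} ∈ τ_X ✓.
Every preimage lies in τ_X, so f IS continuous.


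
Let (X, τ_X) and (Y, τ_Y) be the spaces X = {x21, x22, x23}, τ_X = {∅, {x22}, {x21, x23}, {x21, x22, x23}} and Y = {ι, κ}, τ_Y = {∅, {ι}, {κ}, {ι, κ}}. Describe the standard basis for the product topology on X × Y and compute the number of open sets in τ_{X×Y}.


Basis B = {∅ × ∅, {x22} × {ι}, {x22} × {κ}, {x21, x23} × {ι}, {x21, x23} × {κ}, {x22} × {ι, κ}, {x21, x22, x23} × {ι}, {x21, x22, x23} × {κ}, {x21, x23} × {ι, κ}, {x21, x22, x23} × {ι, κ}}; |τ_{X×Y}| = 16.

Enumerate products U × V with U ∈ τ_X, V ∈ τ_Y (deduplicated):
  ∅ × ∅ = {} (∅)
  {x22} × {ι} = {(x22,ι)}
  {x22} × {κ} = {(x22,κ)}
  {x21, x23} × {ι} = {(x21,ι), (x23,ι)}
  {x21, x23} × {κ} = {(x21,κ), (x23,κ)}
  {x22} × {ι, κ} = {(x22,ι), (x22,κ)}
  {x21, x22, x23} × {ι} = {(x21,ι), (x22,ι), (x23,ι)}
  {x21, x22, x23} × {κ} = {(x21,κ), (x22,κ), (x23,κ)}
  {x21, x23} × {ι, κ} = {(x21,ι), (x21,κ), (x23,ι), (x23,κ)}
  {x21, x22, x23} × {ι, κ} = {(x21,ι), (x21,κ), (x22,ι), (x22,κ), (x23,ι), (x23,κ)}
These 10 distinct sets form the basis B.
Close under arbitrary unions to get τ_{X×Y}; counting gives |τ_{X×Y}| = 16.


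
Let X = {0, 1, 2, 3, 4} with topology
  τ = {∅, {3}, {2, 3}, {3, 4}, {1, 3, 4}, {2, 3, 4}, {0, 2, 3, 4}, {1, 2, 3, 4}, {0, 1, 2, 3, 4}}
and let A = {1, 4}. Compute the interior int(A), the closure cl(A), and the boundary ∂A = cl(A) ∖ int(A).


int(A) = ∅, cl(A) = {0, 1, 4}, ∂A = {0, 1, 4}.

Closed sets in (X, τ) are complements of opens:
  closed(X, τ) = {∅, {0}, {1}, {0, 1}, {0, 2}, {0, 1, 2}, {0, 1, 4}, {0, 1, 2, 4}, {0, 1, 2, 3, 4}}.
int(A) = ⋃ {U ∈ τ : U ⊆ A}. Opens contained in A: ∅.
Taking the union of these: int(A) = ∅.
cl(A) = ⋂ {C closed : A ⊆ C}. Closed sets containing A: {0, 1, 4}, {0, 1, 2, 4}, {0, 1, 2, 3, 4}.
Intersecting these: cl(A) = {0, 1, 4}.
∂A = cl(A) ∖ int(A) = {0, 1, 4} ∖ ∅ = {0, 1, 4}.


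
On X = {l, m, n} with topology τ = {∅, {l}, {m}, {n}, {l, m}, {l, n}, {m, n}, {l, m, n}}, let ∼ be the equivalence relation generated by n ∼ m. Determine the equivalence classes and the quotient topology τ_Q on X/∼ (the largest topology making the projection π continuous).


X/∼ = {[l], [m=n]}; |τ_Q| = 4.

Equivalence classes: [l], [m=n].
Quotient map π: X → X/∼ sends l ↦ [l], m ↦ [m=n], n ↦ [m=n].
For each subset V ⊆ X/∼, compute π^{-1}(V) ⊆ X and check whether π^{-1}(V) ∈ τ. V is open in τ_Q iff π^{-1}(V) ∈ τ.
  V = {}: π^{-1}(V) = ∅ ∈ τ ✓.
  V = {[l]}: π^{-1}(V) = {l} ∈ τ ✓.
  V = {[m=n]}: π^{-1}(V) = {m, n} ∈ τ ✓.
  V = {[l], [m=n]}: π^{-1}(V) = {l, m, n} ∈ τ ✓.
Open sets in the quotient: τ_Q = {{}, {[l]}, {[m=n]}, {[l], [m=n]}} (4 elements).


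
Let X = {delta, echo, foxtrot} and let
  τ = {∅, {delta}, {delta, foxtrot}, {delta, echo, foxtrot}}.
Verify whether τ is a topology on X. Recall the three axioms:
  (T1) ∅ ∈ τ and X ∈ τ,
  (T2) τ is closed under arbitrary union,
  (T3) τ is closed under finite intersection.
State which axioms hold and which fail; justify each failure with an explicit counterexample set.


τ IS a topology on X.

Axiom (T1): ∅ ∈ τ? Yes; X ∈ τ? Yes.
Axiom (T2/T3): check pairwise unions and intersections of members of τ.
All pairwise intersections and unions checked — each lies in τ. Therefore τ satisfies (T1), (T2), (T3): it IS a topology on X.


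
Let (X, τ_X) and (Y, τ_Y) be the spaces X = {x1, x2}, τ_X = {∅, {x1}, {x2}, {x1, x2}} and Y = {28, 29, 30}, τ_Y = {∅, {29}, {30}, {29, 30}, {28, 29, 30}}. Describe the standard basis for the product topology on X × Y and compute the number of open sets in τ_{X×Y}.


Basis B = {∅ × ∅, {x1} × {29}, {x1} × {30}, {x2} × {29}, {x2} × {30}, {x1} × {29, 30}, {x1, x2} × {29}, {x1, x2} × {30}, {x2} × {29, 30}, {x1} × {28, 29, 30}, {x2} × {28, 29, 30}, {x1, x2} × {29, 30}, {x1, x2} × {28, 29, 30}}; |τ_{X×Y}| = 25.

Enumerate products U × V with U ∈ τ_X, V ∈ τ_Y (deduplicated):
  ∅ × ∅ = {} (∅)
  {x1} × {29} = {(x1,29)}
  {x1} × {30} = {(x1,30)}
  {x2} × {29} = {(x2,29)}
  {x2} × {30} = {(x2,30)}
  {x1} × {29, 30} = {(x1,29), (x1,30)}
  {x1, x2} × {29} = {(x1,29), (x2,29)}
  {x1, x2} × {30} = {(x1,30), (x2,30)}
  {x2} × {29, 30} = {(x2,29), (x2,30)}
  {x1} × {28, 29, 30} = {(x1,28), (x1,29), (x1,30)}
  {x2} × {28, 29, 30} = {(x2,28), (x2,29), (x2,30)}
  {x1, x2} × {29, 30} = {(x1,29), (x1,30), (x2,29), (x2,30)}
  {x1, x2} × {28, 29, 30} = {(x1,28), (x1,29), (x1,30), (x2,28), (x2,29), (x2,30)}
These 13 distinct sets form the basis B.
Close under arbitrary unions to get τ_{X×Y}; counting gives |τ_{X×Y}| = 25.


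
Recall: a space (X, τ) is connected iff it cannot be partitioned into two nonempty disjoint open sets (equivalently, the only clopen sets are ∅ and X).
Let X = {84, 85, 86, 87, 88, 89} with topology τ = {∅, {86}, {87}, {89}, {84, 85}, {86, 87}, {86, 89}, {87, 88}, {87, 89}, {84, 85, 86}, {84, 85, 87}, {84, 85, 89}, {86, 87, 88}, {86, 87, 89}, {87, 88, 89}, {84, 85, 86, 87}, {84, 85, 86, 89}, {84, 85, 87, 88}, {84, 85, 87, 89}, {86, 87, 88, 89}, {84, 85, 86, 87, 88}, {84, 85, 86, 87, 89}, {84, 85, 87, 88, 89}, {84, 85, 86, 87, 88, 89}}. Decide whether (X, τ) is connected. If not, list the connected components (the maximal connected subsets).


(X, τ) is disconnected; components = [{86}, {89}, {84, 85}, {87, 88}].

Find clopen sets (U ∈ τ with X ∖ U ∈ τ):
  U = ∅, X ∖ U = {84, 85, 86, 87, 88, 89} — both open, so U is clopen.
  U = {86}, X ∖ U = {84, 85, 87, 88, 89} — both open, so U is clopen.
  U = {89}, X ∖ U = {84, 85, 86, 87, 88} — both open, so U is clopen.
  U = {84, 85}, X ∖ U = {86, 87, 88, 89} — both open, so U is clopen.
  U = {86, 89}, X ∖ U = {84, 85, 87, 88} — both open, so U is clopen.
  U = {87, 88}, X ∖ U = {84, 85, 86, 89} — both open, so U is clopen.
  U = {84, 85, 86}, X ∖ U = {87, 88, 89} — both open, so U is clopen.
  U = {84, 85, 89}, X ∖ U = {86, 87, 88} — both open, so U is clopen.
  U = {86, 87, 88}, X ∖ U = {84, 85, 89} — both open, so U is clopen.
  U = {87, 88, 89}, X ∖ U = {84, 85, 86} — both open, so U is clopen.
  U = {84, 85, 86, 89}, X ∖ U = {87, 88} — both open, so U is clopen.
  U = {84, 85, 87, 88}, X ∖ U = {86, 89} — both open, so U is clopen.
  U = {86, 87, 88, 89}, X ∖ U = {84, 85} — both open, so U is clopen.
  U = {84, 85, 86, 87, 88}, X ∖ U = {89} — both open, so U is clopen.
  U = {84, 85, 87, 88, 89}, X ∖ U = {86} — both open, so U is clopen.
  U = {84, 85, 86, 87, 88, 89}, X ∖ U = ∅ — both open, so U is clopen.
Nontrivial clopen(s) exist: e.g. {86}. So (X, τ) is disconnected.
Compute connected components by grouping points that agree on all clopens:
  component: {86}
  component: {89}
  component: {84, 85}
  component: {87, 88}


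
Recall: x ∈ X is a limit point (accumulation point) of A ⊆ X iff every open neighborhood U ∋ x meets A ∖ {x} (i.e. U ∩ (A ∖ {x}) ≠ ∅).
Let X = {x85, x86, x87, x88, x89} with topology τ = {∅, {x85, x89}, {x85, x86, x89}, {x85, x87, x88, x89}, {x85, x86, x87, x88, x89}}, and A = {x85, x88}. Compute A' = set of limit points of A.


A' = {x86, x87, x88, x89}

For each x ∈ X, list the open sets U ∈ τ with x ∈ U, then check whether U ∩ (A ∖ {x}) ≠ ∅ for every such U.
  x = x85: open {x85, x89} ∋ x has {x85, x89} ∩ (A ∖ {x85}) = ∅, so x is NOT a limit point.
  x = x86: opens ∋ x are {x85, x86, x89}, {x85, x86, x87, x88, x89}; each meets A ∖ {x86}, so x IS a limit point.
  x = x87: opens ∋ x are {x85, x87, x88, x89}, {x85, x86, x87, x88, x89}; each meets A ∖ {x87}, so x IS a limit point.
  x = x88: opens ∋ x are {x85, x87, x88, x89}, {x85, x86, x87, x88, x89}; each meets A ∖ {x88}, so x IS a limit point.
  x = x89: opens ∋ x are {x85, x89}, {x85, x86, x89}, {x85, x87, x88, x89}, {x85, x86, x87, x88, x89}; each meets A ∖ {x89}, so x IS a limit point.
Collecting: A' = {x86, x87, x88, x89}.


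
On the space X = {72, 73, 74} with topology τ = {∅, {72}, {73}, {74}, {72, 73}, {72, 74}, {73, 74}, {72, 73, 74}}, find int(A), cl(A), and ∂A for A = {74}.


int(A) = {74}, cl(A) = {74}, ∂A = ∅.

Closed sets in (X, τ) are complements of opens:
  closed(X, τ) = {∅, {72}, {73}, {74}, {72, 73}, {72, 74}, {73, 74}, {72, 73, 74}}.
int(A) = ⋃ {U ∈ τ : U ⊆ A}. Opens contained in A: ∅, {74}.
Taking the union of these: int(A) = {74}.
cl(A) = ⋂ {C closed : A ⊆ C}. Closed sets containing A: {74}, {72, 74}, {73, 74}, {72, 73, 74}.
Intersecting these: cl(A) = {74}.
∂A = cl(A) ∖ int(A) = {74} ∖ {74} = ∅.


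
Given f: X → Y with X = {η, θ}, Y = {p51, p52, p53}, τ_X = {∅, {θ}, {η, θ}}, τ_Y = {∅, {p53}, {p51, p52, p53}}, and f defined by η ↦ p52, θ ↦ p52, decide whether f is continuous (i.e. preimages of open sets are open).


f IS continuous.

Compute f^{-1}(U) for each U ∈ τ_Y:
  U = ∅: f^{-1}(U) = ∅ ∈ τ_X ✓.
  U = {p53}: f^{-1}(U) = ∅ ∈ τ_X ✓.
  U = {p51, p52, p53}: f^{-1}(U) = {η, θ} ∈ τ_X ✓.
Every preimage lies in τ_X, so f IS continuous.


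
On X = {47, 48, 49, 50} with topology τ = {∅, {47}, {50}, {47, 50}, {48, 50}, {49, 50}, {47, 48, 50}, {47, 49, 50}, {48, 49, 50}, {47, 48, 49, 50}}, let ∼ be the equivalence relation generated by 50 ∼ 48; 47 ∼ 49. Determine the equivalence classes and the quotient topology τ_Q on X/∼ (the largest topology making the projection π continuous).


X/∼ = {[47=49], [48=50]}; |τ_Q| = 3.

Equivalence classes: [47=49], [48=50].
Quotient map π: X → X/∼ sends 47 ↦ [47=49], 48 ↦ [48=50], 49 ↦ [47=49], 50 ↦ [48=50].
For each subset V ⊆ X/∼, compute π^{-1}(V) ⊆ X and check whether π^{-1}(V) ∈ τ. V is open in τ_Q iff π^{-1}(V) ∈ τ.
  V = {}: π^{-1}(V) = ∅ ∈ τ ✓.
  V = {[47=49]}: π^{-1}(V) = {47, 49} ∉ τ ✗.
  V = {[48=50]}: π^{-1}(V) = {48, 50} ∈ τ ✓.
  V = {[47=49], [48=50]}: π^{-1}(V) = {47, 48, 49, 50} ∈ τ ✓.
Open sets in the quotient: τ_Q = {{}, {[48=50]}, {[47=49], [48=50]}} (3 elements).


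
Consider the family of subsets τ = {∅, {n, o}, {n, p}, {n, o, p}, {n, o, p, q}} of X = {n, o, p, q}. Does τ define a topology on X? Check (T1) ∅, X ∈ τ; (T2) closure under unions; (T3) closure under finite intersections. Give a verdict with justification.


τ is NOT a topology on X.

Axiom (T1): ∅ ∈ τ? Yes; X ∈ τ? Yes.
Axiom (T2/T3): check pairwise unions and intersections of members of τ.
Counterexample for (T3): {n, o} ∩ {n, p} = {n} ∉ τ. Therefore τ is NOT a topology.


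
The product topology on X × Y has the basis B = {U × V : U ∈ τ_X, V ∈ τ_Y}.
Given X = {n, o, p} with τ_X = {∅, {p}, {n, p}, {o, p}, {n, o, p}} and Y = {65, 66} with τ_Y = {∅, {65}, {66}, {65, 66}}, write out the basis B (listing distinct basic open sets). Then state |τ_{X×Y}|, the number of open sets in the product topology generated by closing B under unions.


Basis B = {∅ × ∅, {p} × {65}, {p} × {66}, {n, p} × {65}, {n, p} × {66}, {o, p} × {65}, {o, p} × {66}, {p} × {65, 66}, {n, o, p} × {65}, {n, o, p} × {66}, {n, p} × {65, 66}, {o, p} × {65, 66}, {n, o, p} × {65, 66}}; |τ_{X×Y}| = 25.

Enumerate products U × V with U ∈ τ_X, V ∈ τ_Y (deduplicated):
  ∅ × ∅ = {} (∅)
  {p} × {65} = {(p,65)}
  {p} × {66} = {(p,66)}
  {n, p} × {65} = {(n,65), (p,65)}
  {n, p} × {66} = {(n,66), (p,66)}
  {o, p} × {65} = {(o,65), (p,65)}
  {o, p} × {66} = {(o,66), (p,66)}
  {p} × {65, 66} = {(p,65), (p,66)}
  {n, o, p} × {65} = {(n,65), (o,65), (p,65)}
  {n, o, p} × {66} = {(n,66), (o,66), (p,66)}
  {n, p} × {65, 66} = {(n,65), (n,66), (p,65), (p,66)}
  {o, p} × {65, 66} = {(o,65), (o,66), (p,65), (p,66)}
  {n, o, p} × {65, 66} = {(n,65), (n,66), (o,65), (o,66), (p,65), (p,66)}
These 13 distinct sets form the basis B.
Close under arbitrary unions to get τ_{X×Y}; counting gives |τ_{X×Y}| = 25.


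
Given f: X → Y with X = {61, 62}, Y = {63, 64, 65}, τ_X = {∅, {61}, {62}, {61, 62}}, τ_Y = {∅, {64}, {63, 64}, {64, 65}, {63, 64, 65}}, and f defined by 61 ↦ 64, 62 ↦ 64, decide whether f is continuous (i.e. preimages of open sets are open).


f IS continuous.

Compute f^{-1}(U) for each U ∈ τ_Y:
  U = ∅: f^{-1}(U) = ∅ ∈ τ_X ✓.
  U = {64}: f^{-1}(U) = {61, 62} ∈ τ_X ✓.
  U = {63, 64}: f^{-1}(U) = {61, 62} ∈ τ_X ✓.
  U = {64, 65}: f^{-1}(U) = {61, 62} ∈ τ_X ✓.
  U = {63, 64, 65}: f^{-1}(U) = {61, 62} ∈ τ_X ✓.
Every preimage lies in τ_X, so f IS continuous.


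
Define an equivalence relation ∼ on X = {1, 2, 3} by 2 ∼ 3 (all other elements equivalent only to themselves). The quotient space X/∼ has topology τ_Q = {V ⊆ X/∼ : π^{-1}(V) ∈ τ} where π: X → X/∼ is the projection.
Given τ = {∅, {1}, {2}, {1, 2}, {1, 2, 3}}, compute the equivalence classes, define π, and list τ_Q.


X/∼ = {[1], [2=3]}; |τ_Q| = 3.

Equivalence classes: [1], [2=3].
Quotient map π: X → X/∼ sends 1 ↦ [1], 2 ↦ [2=3], 3 ↦ [2=3].
For each subset V ⊆ X/∼, compute π^{-1}(V) ⊆ X and check whether π^{-1}(V) ∈ τ. V is open in τ_Q iff π^{-1}(V) ∈ τ.
  V = {}: π^{-1}(V) = ∅ ∈ τ ✓.
  V = {[1]}: π^{-1}(V) = {1} ∈ τ ✓.
  V = {[2=3]}: π^{-1}(V) = {2, 3} ∉ τ ✗.
  V = {[1], [2=3]}: π^{-1}(V) = {1, 2, 3} ∈ τ ✓.
Open sets in the quotient: τ_Q = {{}, {[1]}, {[1], [2=3]}} (3 elements).


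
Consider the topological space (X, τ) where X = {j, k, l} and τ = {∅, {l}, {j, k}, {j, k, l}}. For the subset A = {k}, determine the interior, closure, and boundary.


int(A) = ∅, cl(A) = {j, k}, ∂A = {j, k}.

Closed sets in (X, τ) are complements of opens:
  closed(X, τ) = {∅, {l}, {j, k}, {j, k, l}}.
int(A) = ⋃ {U ∈ τ : U ⊆ A}. Opens contained in A: ∅.
Taking the union of these: int(A) = ∅.
cl(A) = ⋂ {C closed : A ⊆ C}. Closed sets containing A: {j, k}, {j, k, l}.
Intersecting these: cl(A) = {j, k}.
∂A = cl(A) ∖ int(A) = {j, k} ∖ ∅ = {j, k}.


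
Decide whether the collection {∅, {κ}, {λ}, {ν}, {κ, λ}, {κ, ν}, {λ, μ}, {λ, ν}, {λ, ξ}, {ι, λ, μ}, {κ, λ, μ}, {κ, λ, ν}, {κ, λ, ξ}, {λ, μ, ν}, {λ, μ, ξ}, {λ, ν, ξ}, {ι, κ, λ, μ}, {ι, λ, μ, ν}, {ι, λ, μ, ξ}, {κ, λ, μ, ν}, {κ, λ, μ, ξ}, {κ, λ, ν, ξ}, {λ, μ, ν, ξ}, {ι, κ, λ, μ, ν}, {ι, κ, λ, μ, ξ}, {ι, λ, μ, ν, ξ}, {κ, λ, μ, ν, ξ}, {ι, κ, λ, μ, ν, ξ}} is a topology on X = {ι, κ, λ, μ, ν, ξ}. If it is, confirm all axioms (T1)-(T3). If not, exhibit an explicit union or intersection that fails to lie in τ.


τ IS a topology on X.

Axiom (T1): ∅ ∈ τ? Yes; X ∈ τ? Yes.
Axiom (T2/T3): check pairwise unions and intersections of members of τ.
All pairwise intersections and unions checked — each lies in τ. Therefore τ satisfies (T1), (T2), (T3): it IS a topology on X.


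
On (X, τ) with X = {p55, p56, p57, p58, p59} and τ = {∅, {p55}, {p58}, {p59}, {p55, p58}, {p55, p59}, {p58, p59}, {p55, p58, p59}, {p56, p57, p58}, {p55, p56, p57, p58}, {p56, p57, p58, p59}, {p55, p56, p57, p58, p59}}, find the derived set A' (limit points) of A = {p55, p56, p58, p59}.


A' = {p56, p57}

For each x ∈ X, list the open sets U ∈ τ with x ∈ U, then check whether U ∩ (A ∖ {x}) ≠ ∅ for every such U.
  x = p55: open {p55} ∋ x has {p55} ∩ (A ∖ {p55}) = ∅, so x is NOT a limit point.
  x = p56: opens ∋ x are {p56, p57, p58}, {p55, p56, p57, p58}, {p56, p57, p58, p59}, {p55, p56, p57, p58, p59}; each meets A ∖ {p56}, so x IS a limit point.
  x = p57: opens ∋ x are {p56, p57, p58}, {p55, p56, p57, p58}, {p56, p57, p58, p59}, {p55, p56, p57, p58, p59}; each meets A ∖ {p57}, so x IS a limit point.
  x = p58: open {p58} ∋ x has {p58} ∩ (A ∖ {p58}) = ∅, so x is NOT a limit point.
  x = p59: open {p59} ∋ x has {p59} ∩ (A ∖ {p59}) = ∅, so x is NOT a limit point.
Collecting: A' = {p56, p57}.


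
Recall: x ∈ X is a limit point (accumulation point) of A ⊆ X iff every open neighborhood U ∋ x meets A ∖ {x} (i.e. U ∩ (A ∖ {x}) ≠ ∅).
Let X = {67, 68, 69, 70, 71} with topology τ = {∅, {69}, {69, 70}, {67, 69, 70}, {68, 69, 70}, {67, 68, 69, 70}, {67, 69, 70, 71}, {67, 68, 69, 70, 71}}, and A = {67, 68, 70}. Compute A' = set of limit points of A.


A' = {67, 68, 71}

For each x ∈ X, list the open sets U ∈ τ with x ∈ U, then check whether U ∩ (A ∖ {x}) ≠ ∅ for every such U.
  x = 67: opens ∋ x are {67, 69, 70}, {67, 68, 69, 70}, {67, 69, 70, 71}, {67, 68, 69, 70, 71}; each meets A ∖ {67}, so x IS a limit point.
  x = 68: opens ∋ x are {68, 69, 70}, {67, 68, 69, 70}, {67, 68, 69, 70, 71}; each meets A ∖ {68}, so x IS a limit point.
  x = 69: open {69} ∋ x has {69} ∩ (A ∖ {69}) = ∅, so x is NOT a limit point.
  x = 70: open {69, 70} ∋ x has {69, 70} ∩ (A ∖ {70}) = ∅, so x is NOT a limit point.
  x = 71: opens ∋ x are {67, 69, 70, 71}, {67, 68, 69, 70, 71}; each meets A ∖ {71}, so x IS a limit point.
Collecting: A' = {67, 68, 71}.


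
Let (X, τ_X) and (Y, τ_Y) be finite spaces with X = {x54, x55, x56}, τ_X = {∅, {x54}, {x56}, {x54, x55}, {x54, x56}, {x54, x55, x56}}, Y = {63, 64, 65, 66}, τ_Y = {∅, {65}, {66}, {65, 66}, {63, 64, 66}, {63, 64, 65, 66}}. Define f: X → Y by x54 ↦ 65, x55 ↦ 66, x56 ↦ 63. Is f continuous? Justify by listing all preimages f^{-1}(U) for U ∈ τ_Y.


f is NOT continuous.

Compute f^{-1}(U) for each U ∈ τ_Y:
  U = ∅: f^{-1}(U) = ∅ ∈ τ_X ✓.
  U = {65}: f^{-1}(U) = {x54} ∈ τ_X ✓.
  U = {66}: f^{-1}(U) = {x55} ∉ τ_X ✗.
  U = {65, 66}: f^{-1}(U) = {x54, x55} ∈ τ_X ✓.
  U = {63, 64, 66}: f^{-1}(U) = {x55, x56} ∉ τ_X ✗.
  U = {63, 64, 65, 66}: f^{-1}(U) = {x54, x55, x56} ∈ τ_X ✓.
Found U = {66} with f^{-1}(U) = {x55} not in τ_X. Therefore f is NOT continuous.


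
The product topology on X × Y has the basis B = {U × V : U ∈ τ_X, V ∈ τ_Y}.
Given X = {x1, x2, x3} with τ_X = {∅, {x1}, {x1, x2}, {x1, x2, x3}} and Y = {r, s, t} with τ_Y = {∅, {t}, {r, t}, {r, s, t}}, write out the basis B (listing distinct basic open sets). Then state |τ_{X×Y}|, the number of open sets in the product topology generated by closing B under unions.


Basis B = {∅ × ∅, {x1} × {t}, {x1} × {r, t}, {x1, x2} × {t}, {x1} × {r, s, t}, {x1, x2, x3} × {t}, {x1, x2} × {r, t}, {x1, x2} × {r, s, t}, {x1, x2, x3} × {r, t}, {x1, x2, x3} × {r, s, t}}; |τ_{X×Y}| = 20.

Enumerate products U × V with U ∈ τ_X, V ∈ τ_Y (deduplicated):
  ∅ × ∅ = {} (∅)
  {x1} × {t} = {(x1,t)}
  {x1} × {r, t} = {(x1,r), (x1,t)}
  {x1, x2} × {t} = {(x1,t), (x2,t)}
  {x1} × {r, s, t} = {(x1,r), (x1,s), (x1,t)}
  {x1, x2, x3} × {t} = {(x1,t), (x2,t), (x3,t)}
  {x1, x2} × {r, t} = {(x1,r), (x1,t), (x2,r), (x2,t)}
  {x1, x2} × {r, s, t} = {(x1,r), (x1,s), (x1,t), (x2,r), (x2,s), (x2,t)}
  {x1, x2, x3} × {r, t} = {(x1,r), (x1,t), (x2,r), (x2,t), (x3,r), (x3,t)}
  {x1, x2, x3} × {r, s, t} = {(x1,r), (x1,s), (x1,t), (x2,r), (x2,s), (x2,t), (x3,r), (x3,s), (x3,t)}
These 10 distinct sets form the basis B.
Close under arbitrary unions to get τ_{X×Y}; counting gives |τ_{X×Y}| = 20.


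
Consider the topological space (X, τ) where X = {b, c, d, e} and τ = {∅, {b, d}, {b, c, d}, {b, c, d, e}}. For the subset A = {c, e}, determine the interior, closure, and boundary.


int(A) = ∅, cl(A) = {c, e}, ∂A = {c, e}.

Closed sets in (X, τ) are complements of opens:
  closed(X, τ) = {∅, {e}, {c, e}, {b, c, d, e}}.
int(A) = ⋃ {U ∈ τ : U ⊆ A}. Opens contained in A: ∅.
Taking the union of these: int(A) = ∅.
cl(A) = ⋂ {C closed : A ⊆ C}. Closed sets containing A: {c, e}, {b, c, d, e}.
Intersecting these: cl(A) = {c, e}.
∂A = cl(A) ∖ int(A) = {c, e} ∖ ∅ = {c, e}.


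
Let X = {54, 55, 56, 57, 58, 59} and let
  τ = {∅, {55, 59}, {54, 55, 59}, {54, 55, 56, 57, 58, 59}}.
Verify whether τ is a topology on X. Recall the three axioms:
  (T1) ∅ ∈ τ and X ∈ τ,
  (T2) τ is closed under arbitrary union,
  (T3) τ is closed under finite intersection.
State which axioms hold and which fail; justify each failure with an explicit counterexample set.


τ IS a topology on X.

Axiom (T1): ∅ ∈ τ? Yes; X ∈ τ? Yes.
Axiom (T2/T3): check pairwise unions and intersections of members of τ.
All pairwise intersections and unions checked — each lies in τ. Therefore τ satisfies (T1), (T2), (T3): it IS a topology on X.


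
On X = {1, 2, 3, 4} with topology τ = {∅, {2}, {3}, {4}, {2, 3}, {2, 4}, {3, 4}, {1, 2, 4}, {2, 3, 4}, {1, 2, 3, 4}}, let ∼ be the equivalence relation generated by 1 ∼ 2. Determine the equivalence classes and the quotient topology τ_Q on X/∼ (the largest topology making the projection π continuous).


X/∼ = {[1=2], [3], [4]}; |τ_Q| = 6.

Equivalence classes: [1=2], [3], [4].
Quotient map π: X → X/∼ sends 1 ↦ [1=2], 2 ↦ [1=2], 3 ↦ [3], 4 ↦ [4].
For each subset V ⊆ X/∼, compute π^{-1}(V) ⊆ X and check whether π^{-1}(V) ∈ τ. V is open in τ_Q iff π^{-1}(V) ∈ τ.
  V = {}: π^{-1}(V) = ∅ ∈ τ ✓.
  V = {[1=2]}: π^{-1}(V) = {1, 2} ∉ τ ✗.
  V = {[3]}: π^{-1}(V) = {3} ∈ τ ✓.
  V = {[1=2], [3]}: π^{-1}(V) = {1, 2, 3} ∉ τ ✗.
  V = {[4]}: π^{-1}(V) = {4} ∈ τ ✓.
  V = {[1=2], [4]}: π^{-1}(V) = {1, 2, 4} ∈ τ ✓.
  V = {[3], [4]}: π^{-1}(V) = {3, 4} ∈ τ ✓.
  V = {[1=2], [3], [4]}: π^{-1}(V) = {1, 2, 3, 4} ∈ τ ✓.
Open sets in the quotient: τ_Q = {{}, {[3]}, {[4]}, {[1=2], [4]}, {[3], [4]}, {[1=2], [3], [4]}} (6 elements).
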